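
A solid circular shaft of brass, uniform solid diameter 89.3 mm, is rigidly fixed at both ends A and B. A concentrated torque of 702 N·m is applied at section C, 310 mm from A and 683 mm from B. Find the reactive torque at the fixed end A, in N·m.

483 N·m

With uniform GJ and both ends fixed, compatibility θ_AC = θ_CB gives T_A·a = T_B·b, together with T_A + T_B = T₀.
T_A = T₀·b/(a+b) = 702.0·683/993.0 = 482.8 N·m; T_B = 219.2 N·m.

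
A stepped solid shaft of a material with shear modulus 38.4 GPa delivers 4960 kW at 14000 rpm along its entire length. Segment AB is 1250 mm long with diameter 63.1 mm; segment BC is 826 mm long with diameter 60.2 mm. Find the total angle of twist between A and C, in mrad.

127 mrad

ω = 2π·14000/60 = 1466 rad/s, so T = P/ω = 4960×10³ / 1466 = 3383 N·m.
J_AB = π(0.0631)⁴/32 = 1.56×10^-6 m⁴; J_BC = π(0.0602)⁴/32 = 1.29×10^-6 m⁴.
θ = (T/G)·Σ L_i/J_i = (3383/38.4×10⁹)·(1.25/1.56×10^-6 + 0.826/1.29×10^-6) = 0.1272 rad.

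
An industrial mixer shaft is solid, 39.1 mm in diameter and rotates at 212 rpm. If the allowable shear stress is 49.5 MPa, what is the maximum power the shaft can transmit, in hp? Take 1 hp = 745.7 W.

17.3 hp

J = πd⁴/32 = π(0.0391)⁴/32 = 2.295×10^-7 m⁴.
T_max = τ_allow·J/r = 4.95×10^7 × 2.295×10^-7 / 0.0196 = 581.0 N·m.
ω = 2π·212/60 = 22.20 rad/s, so P_max = T_max·ω = 1.290×10^4 W.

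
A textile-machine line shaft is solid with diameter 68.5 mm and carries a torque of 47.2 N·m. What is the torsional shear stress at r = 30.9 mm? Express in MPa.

0.675 MPa

J = πd⁴/32 = π(0.0685)⁴/32 = 2.162×10^-6 m⁴.
Shear stress varies linearly with radius: τ = T·r/J = 47.20 × 0.0309 / 2.162×10^-6 = 6.747×10^5 Pa.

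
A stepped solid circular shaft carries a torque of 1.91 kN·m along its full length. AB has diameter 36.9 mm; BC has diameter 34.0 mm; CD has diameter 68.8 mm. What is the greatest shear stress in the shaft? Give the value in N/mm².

247 N/mm²

Under the same torque, τ_max = 16T/(πd³) is largest where d is smallest — segment BC (d = 34.0 mm).
τ_max = 16·1910/(π·(0.0340)³) = 2.475×10^8 Pa.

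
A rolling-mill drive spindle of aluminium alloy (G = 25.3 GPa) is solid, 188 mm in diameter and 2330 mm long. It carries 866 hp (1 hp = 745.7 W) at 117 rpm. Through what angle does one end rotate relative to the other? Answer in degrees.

2.27°

ω = 2π·117/60 = 12.25 rad/s, so T = P/ω = 866×745.7 / 12.25 = 52710 N·m.
J = πd⁴/32 = π(0.188)⁴/32 = 1.226×10^-4 m⁴.
θ = T·L/(G·J) = 52710 × 2.33 / (25.3×10⁹ × 1.226×10^-4) = 0.03958 rad.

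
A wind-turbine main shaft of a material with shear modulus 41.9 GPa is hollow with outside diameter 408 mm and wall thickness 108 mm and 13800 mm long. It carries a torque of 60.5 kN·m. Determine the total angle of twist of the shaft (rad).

0.00770 rad

J = π(d_o⁴ − d_i⁴)/32 = π(0.408⁴ − 0.192⁴)/32 = 2.587×10^-3 m⁴.
θ = T·L/(G·J) = 60500 × 13.8 / (41.9×10⁹ × 2.587×10^-3) = 7.702×10^-3 rad.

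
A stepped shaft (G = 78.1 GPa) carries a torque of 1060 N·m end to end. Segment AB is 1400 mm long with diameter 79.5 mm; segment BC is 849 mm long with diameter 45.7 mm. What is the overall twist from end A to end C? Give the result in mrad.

J_AB = π(0.0795)⁴/32 = 3.92×10^-6 m⁴; J_BC = π(0.0457)⁴/32 = 4.28×10^-7 m⁴.
θ = (T/G)·Σ L_i/J_i = (1060/78.1×10⁹)·(1.40/3.92×10^-6 + 0.849/4.28×10^-7) = 0.03175 rad.

31.8 mrad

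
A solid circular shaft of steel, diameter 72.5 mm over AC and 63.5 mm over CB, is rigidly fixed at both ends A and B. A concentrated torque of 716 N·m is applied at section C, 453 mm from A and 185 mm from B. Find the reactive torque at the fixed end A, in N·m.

293 N·m

Compatibility: T_A·a/J_AC = T_B·b/J_CB with T_A + T_B = T₀.
J_AC = 2.71×10^-6 m⁴, J_CB = 1.60×10^-6 m⁴, so T_A = T₀·(J_AC/a)/((J_AC/a)+(J_CB/b)) = 293.3 N·m, T_B = 422.7 N·m.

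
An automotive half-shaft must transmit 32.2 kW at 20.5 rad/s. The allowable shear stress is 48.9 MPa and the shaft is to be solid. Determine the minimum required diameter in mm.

54.7 mm

ω = 20.5 rad/s, so T = P/ω = 32.2×10³ / 20.50 = 1571 N·m.
For a solid shaft τ_max = 16T/(πd³), so d = (16T/(π τ_allow))^(1/3) = (16·1571/(π·4.89×10^7))^(1/3) = 0.05469 m.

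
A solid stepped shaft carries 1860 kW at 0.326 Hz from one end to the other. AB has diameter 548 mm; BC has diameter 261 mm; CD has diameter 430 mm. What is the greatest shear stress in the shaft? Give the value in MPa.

260 MPa

ω = 2π·0.326 = 2.048 rad/s, so T = P/ω = 1860×10³ / 2.048 = 908100 N·m.
Under the same torque, τ_max = 16T/(πd³) is largest where d is smallest — segment BC (d = 261 mm).
τ_max = 16·908100/(π·(0.261)³) = 2.601×10^8 Pa.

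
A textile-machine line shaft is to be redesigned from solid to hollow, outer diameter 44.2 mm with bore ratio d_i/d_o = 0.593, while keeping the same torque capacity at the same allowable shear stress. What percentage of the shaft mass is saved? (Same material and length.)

Equal τ_max and T ⇒ the solid shaft needs d_s³ = d_o³(1−k⁴), so d_s = 44.2·(1−0.593⁴)^(1/3) = 42.30 mm.
Area ratio A_h/A_s = d_o²(1−k²)/d_s² = (1−k²)/(1−k⁴)^(2/3) = 0.7080.
Mass saving = 1 − 0.7080 = 29.2 %.

29.2 %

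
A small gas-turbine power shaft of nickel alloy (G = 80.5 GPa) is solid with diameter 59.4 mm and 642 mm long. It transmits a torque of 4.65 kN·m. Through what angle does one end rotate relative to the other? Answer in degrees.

1.74°

J = πd⁴/32 = π(0.0594)⁴/32 = 1.222×10^-6 m⁴.
θ = T·L/(G·J) = 4650 × 0.642 / (80.5×10⁹ × 1.222×10^-6) = 0.03034 rad.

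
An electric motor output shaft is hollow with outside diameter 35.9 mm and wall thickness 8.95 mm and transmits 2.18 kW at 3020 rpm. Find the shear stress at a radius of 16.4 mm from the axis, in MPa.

ω = 2π·3020/60 = 316.3 rad/s, so T = P/ω = 2.18×10³ / 316.3 = 6.893 N·m.
J = π(d_o⁴ − d_i⁴)/32 = π(0.0359⁴ − 0.0180⁴)/32 = 1.528×10^-7 m⁴.
Shear stress varies linearly with radius: τ = T·r/J = 6.893 × 0.0164 / 1.528×10^-7 = 7.400×10^5 Pa.

0.740 MPa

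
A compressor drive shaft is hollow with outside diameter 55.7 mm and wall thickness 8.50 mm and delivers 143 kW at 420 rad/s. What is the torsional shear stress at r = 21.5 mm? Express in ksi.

1.46 ksi

ω = 420 rad/s, so T = P/ω = 143×10³ / 420.0 = 340.5 N·m.
J = π(d_o⁴ − d_i⁴)/32 = π(0.0557⁴ − 0.0387⁴)/32 = 7.248×10^-7 m⁴.
Shear stress varies linearly with radius: τ = T·r/J = 340.5 × 0.0215 / 7.248×10^-7 = 1.010×10^7 Pa.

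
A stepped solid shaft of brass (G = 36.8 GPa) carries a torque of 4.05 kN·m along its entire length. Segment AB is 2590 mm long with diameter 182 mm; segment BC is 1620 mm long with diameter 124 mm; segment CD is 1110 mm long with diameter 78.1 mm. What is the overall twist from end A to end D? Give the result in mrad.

J_AB = π(0.182)⁴/32 = 1.08×10^-4 m⁴; J_BC = π(0.124)⁴/32 = 2.32×10^-5 m⁴; J_CD = π(0.0781)⁴/32 = 3.65×10^-6 m⁴.
θ = (T/G)·Σ L_i/J_i = (4050/36.8×10⁹)·(2.59/1.08×10^-4 + 1.62/2.32×10^-5 + 1.11/3.65×10^-6) = 0.04377 rad.

43.8 mrad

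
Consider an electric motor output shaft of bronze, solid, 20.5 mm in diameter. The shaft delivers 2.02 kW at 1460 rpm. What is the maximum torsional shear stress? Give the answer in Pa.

ω = 2π·1460/60 = 152.9 rad/s, so T = P/ω = 2.02×10³ / 152.9 = 13.21 N·m.
J = πd⁴/32 = π(0.0205)⁴/32 = 1.734×10^-8 m⁴.
τ_max = T·r/J = 13.21 × 0.0103 / 1.734×10^-8 = 7.810×10^6 Pa.

7.81e6 Pa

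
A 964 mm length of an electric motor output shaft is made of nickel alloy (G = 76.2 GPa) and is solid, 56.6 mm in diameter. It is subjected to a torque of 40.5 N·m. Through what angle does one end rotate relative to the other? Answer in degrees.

J = πd⁴/32 = π(0.0566)⁴/32 = 1.008×10^-6 m⁴.
θ = T·L/(G·J) = 40.50 × 0.964 / (76.2×10⁹ × 1.008×10^-6) = 5.085×10^-4 rad.

0.0291°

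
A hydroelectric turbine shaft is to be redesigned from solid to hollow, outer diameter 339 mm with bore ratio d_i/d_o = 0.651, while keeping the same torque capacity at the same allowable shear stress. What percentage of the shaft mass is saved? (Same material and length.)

Equal τ_max and T ⇒ the solid shaft needs d_s³ = d_o³(1−k⁴), so d_s = 339·(1−0.651⁴)^(1/3) = 317.4 mm.
Area ratio A_h/A_s = d_o²(1−k²)/d_s² = (1−k²)/(1−k⁴)^(2/3) = 0.6575.
Mass saving = 1 − 0.6575 = 34.3 %.

34.3 %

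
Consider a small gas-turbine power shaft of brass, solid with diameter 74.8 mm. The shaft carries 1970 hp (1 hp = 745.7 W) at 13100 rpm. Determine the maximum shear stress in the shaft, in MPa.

13.0 MPa

ω = 2π·13100/60 = 1372 rad/s, so T = P/ω = 1970×745.7 / 1372 = 1071 N·m.
J = πd⁴/32 = π(0.0748)⁴/32 = 3.073×10^-6 m⁴.
τ_max = T·r/J = 1071 × 0.0374 / 3.073×10^-6 = 1.303×10^7 Pa.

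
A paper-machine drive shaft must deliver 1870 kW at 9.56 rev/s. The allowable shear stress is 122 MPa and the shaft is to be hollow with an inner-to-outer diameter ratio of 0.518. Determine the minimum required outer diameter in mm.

112 mm

ω = 2π·9.56 = 60.07 rad/s, so T = P/ω = 1870×10³ / 60.07 = 31130 N·m.
For a hollow shaft with d_i/d_o = 0.518: τ_max = 16T/(π d_o³ (1−k⁴)), so d_o = [16T/(π τ_allow (1−k⁴))]^(1/3) = [16·31130/(π·1.22×10^8·0.9280)]^(1/3) = 0.1119 m.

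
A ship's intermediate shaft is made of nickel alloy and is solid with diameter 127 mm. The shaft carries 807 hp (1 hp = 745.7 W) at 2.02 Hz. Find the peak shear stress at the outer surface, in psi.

ω = 2π·2.02 = 12.69 rad/s, so T = P/ω = 807×745.7 / 12.69 = 47410 N·m.
J = πd⁴/32 = π(0.127)⁴/32 = 2.554×10^-5 m⁴.
τ_max = T·r/J = 47410 × 0.0635 / 2.554×10^-5 = 1.179×10^8 Pa.

17100 psi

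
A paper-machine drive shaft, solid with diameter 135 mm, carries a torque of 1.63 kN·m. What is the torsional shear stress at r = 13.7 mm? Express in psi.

J = πd⁴/32 = π(0.135)⁴/32 = 3.261×10^-5 m⁴.
Shear stress varies linearly with radius: τ = T·r/J = 1630 × 0.0137 / 3.261×10^-5 = 6.848×10^5 Pa.

99.3 psi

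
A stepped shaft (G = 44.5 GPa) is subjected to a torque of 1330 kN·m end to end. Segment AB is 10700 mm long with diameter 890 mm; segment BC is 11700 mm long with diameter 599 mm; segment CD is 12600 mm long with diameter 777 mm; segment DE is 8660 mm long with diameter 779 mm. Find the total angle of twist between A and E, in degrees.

2.90°

J_AB = π(0.890)⁴/32 = 0.0616 m⁴; J_BC = π(0.599)⁴/32 = 0.0126 m⁴; J_CD = π(0.777)⁴/32 = 0.0358 m⁴; J_DE = π(0.779)⁴/32 = 0.0362 m⁴.
θ = (T/G)·Σ L_i/J_i = (1.330e6/44.5×10⁹)·(10.7/0.0616 + 11.7/0.0126 + 12.6/0.0358 + 8.66/0.0362) = 0.05054 rad.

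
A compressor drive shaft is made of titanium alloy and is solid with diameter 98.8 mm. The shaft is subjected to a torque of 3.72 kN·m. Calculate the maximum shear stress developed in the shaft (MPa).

J = πd⁴/32 = π(0.0988)⁴/32 = 9.355×10^-6 m⁴.
τ_max = T·r/J = 3720 × 0.0494 / 9.355×10^-6 = 1.964×10^7 Pa.

19.6 MPa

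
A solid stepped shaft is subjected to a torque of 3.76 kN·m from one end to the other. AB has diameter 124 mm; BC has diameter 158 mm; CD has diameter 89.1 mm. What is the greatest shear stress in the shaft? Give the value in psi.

3930 psi

Under the same torque, τ_max = 16T/(πd³) is largest where d is smallest — segment CD (d = 89.1 mm).
τ_max = 16·3760/(π·(0.0891)³) = 2.707×10^7 Pa.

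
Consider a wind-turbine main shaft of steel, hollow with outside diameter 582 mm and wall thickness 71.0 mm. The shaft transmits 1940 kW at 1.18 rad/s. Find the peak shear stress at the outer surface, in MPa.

ω = 1.18 rad/s, so T = P/ω = 1940×10³ / 1.180 = 1.644e6 N·m.
J = π(d_o⁴ − d_i⁴)/32 = π(0.582⁴ − 0.440⁴)/32 = 7.584×10^-3 m⁴.
τ_max = T·r/J = 1.644e6 × 0.291 / 7.584×10^-3 = 6.308×10^7 Pa.

63.1 MPa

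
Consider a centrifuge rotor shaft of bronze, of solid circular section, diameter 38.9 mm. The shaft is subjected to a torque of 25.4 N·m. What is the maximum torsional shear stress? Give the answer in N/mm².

J = πd⁴/32 = π(0.0389)⁴/32 = 2.248×10^-7 m⁴.
τ_max = T·r/J = 25.40 × 0.0194 / 2.248×10^-7 = 2.198×10^6 Pa.

2.20 N/mm²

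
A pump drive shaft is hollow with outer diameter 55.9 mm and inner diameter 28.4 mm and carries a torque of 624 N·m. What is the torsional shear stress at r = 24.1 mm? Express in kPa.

J = π(d_o⁴ − d_i⁴)/32 = π(0.0559⁴ − 0.0284⁴)/32 = 8.948×10^-7 m⁴.
Shear stress varies linearly with radius: τ = T·r/J = 624.0 × 0.0241 / 8.948×10^-7 = 1.681×10^7 Pa.

16800 kPa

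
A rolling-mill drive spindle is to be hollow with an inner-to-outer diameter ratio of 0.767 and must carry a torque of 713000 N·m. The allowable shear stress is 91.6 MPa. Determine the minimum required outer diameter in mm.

393 mm

For a hollow shaft with d_i/d_o = 0.767: τ_max = 16T/(π d_o³ (1−k⁴)), so d_o = [16T/(π τ_allow (1−k⁴))]^(1/3) = [16·713000/(π·9.16×10^7·0.6539)]^(1/3) = 0.3928 m.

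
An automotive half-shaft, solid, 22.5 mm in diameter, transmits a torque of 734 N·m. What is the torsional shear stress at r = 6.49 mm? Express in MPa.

189 MPa

J = πd⁴/32 = π(0.0225)⁴/32 = 2.516×10^-8 m⁴.
Shear stress varies linearly with radius: τ = T·r/J = 734.0 × 0.00649 / 2.516×10^-8 = 1.893×10^8 Pa.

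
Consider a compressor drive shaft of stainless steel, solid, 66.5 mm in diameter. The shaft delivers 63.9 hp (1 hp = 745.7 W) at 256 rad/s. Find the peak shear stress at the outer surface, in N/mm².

3.22 N/mm²

ω = 256 rad/s, so T = P/ω = 63.9×745.7 / 256.0 = 186.1 N·m.
J = πd⁴/32 = π(0.0665)⁴/32 = 1.920×10^-6 m⁴.
τ_max = T·r/J = 186.1 × 0.0333 / 1.920×10^-6 = 3.224×10^6 Pa.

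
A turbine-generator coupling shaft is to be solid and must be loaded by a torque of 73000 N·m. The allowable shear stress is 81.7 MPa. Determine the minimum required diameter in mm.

For a solid shaft τ_max = 16T/(πd³), so d = (16T/(π τ_allow))^(1/3) = (16·73000/(π·8.17×10^7))^(1/3) = 0.1657 m.

166 mm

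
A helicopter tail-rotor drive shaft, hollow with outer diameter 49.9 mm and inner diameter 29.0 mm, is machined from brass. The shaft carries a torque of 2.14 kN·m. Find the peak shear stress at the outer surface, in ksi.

J = π(d_o⁴ − d_i⁴)/32 = π(0.0499⁴ − 0.0290⁴)/32 = 5.393×10^-7 m⁴.
τ_max = T·r/J = 2140 × 0.0249 / 5.393×10^-7 = 9.901×10^7 Pa.

14.4 ksi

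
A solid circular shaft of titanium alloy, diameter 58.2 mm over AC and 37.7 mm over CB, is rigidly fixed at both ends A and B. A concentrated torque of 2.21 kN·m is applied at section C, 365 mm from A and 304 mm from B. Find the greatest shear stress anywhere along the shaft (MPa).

47.1 MPa

Compatibility: T_A·a/J_AC = T_B·b/J_CB with T_A + T_B = T₀.
J_AC = 1.13×10^-6 m⁴, J_CB = 1.98×10^-7 m⁴, so T_A = T₀·(J_AC/a)/((J_AC/a)+(J_CB/b)) = 1824 N·m, T_B = 385.7 N·m.
τ in each portion: τ_AC = 4.71×10^7 Pa, τ_CB = 3.67×10^7 Pa; maximum is in AC.
τ_max = T_AC·r/J = 1824·0.0291/1.13×10^-6 = 4.713×10^7 Pa.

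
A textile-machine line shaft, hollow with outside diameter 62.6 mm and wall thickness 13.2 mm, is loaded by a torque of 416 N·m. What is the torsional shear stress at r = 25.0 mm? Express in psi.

1130 psi

J = π(d_o⁴ − d_i⁴)/32 = π(0.0626⁴ − 0.0362⁴)/32 = 1.339×10^-6 m⁴.
Shear stress varies linearly with radius: τ = T·r/J = 416.0 × 0.0250 / 1.339×10^-6 = 7.767×10^6 Pa.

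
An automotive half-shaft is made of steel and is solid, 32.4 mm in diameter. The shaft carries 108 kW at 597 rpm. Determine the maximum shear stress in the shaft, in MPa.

ω = 2π·597/60 = 62.52 rad/s, so T = P/ω = 108×10³ / 62.52 = 1728 N·m.
J = πd⁴/32 = π(0.0324)⁴/32 = 1.082×10^-7 m⁴.
τ_max = T·r/J = 1728 × 0.0162 / 1.082×10^-7 = 2.587×10^8 Pa.

259 MPa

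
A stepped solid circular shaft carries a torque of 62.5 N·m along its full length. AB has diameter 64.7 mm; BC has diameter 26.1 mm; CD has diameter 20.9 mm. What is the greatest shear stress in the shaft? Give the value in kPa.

34900 kPa

Under the same torque, τ_max = 16T/(πd³) is largest where d is smallest — segment CD (d = 20.9 mm).
τ_max = 16·62.50/(π·(0.0209)³) = 3.487×10^7 Pa.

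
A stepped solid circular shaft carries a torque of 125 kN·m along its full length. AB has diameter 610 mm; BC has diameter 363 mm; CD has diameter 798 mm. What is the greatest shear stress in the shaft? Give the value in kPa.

13300 kPa

Under the same torque, τ_max = 16T/(πd³) is largest where d is smallest — segment BC (d = 363 mm).
τ_max = 16·125000/(π·(0.363)³) = 1.331×10^7 Pa.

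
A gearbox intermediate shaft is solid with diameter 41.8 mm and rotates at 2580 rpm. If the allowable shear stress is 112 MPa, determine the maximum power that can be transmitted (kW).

434 kW

J = πd⁴/32 = π(0.0418)⁴/32 = 2.997×10^-7 m⁴.
T_max = τ_allow·J/r = 1.12×10^8 × 2.997×10^-7 / 0.0209 = 1606 N·m.
ω = 2π·2580/60 = 270.2 rad/s, so P_max = T_max·ω = 4.339×10^5 W.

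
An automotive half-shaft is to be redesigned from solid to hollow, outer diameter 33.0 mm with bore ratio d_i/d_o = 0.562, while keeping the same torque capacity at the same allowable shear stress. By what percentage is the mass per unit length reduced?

26.6 %

Equal τ_max and T ⇒ the solid shaft needs d_s³ = d_o³(1−k⁴), so d_s = 33.0·(1−0.562⁴)^(1/3) = 31.86 mm.
Area ratio A_h/A_s = d_o²(1−k²)/d_s² = (1−k²)/(1−k⁴)^(2/3) = 0.7338.
Mass saving = 1 − 0.7338 = 26.6 %.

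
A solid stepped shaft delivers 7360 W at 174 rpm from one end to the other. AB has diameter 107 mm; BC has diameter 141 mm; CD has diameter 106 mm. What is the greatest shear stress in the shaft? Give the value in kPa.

ω = 2π·174/60 = 18.22 rad/s, so T = P/ω = 7360 / 18.22 = 403.9 N·m.
Under the same torque, τ_max = 16T/(πd³) is largest where d is smallest — segment CD (d = 106 mm).
τ_max = 16·403.9/(π·(0.106)³) = 1.727×10^6 Pa.

1730 kPa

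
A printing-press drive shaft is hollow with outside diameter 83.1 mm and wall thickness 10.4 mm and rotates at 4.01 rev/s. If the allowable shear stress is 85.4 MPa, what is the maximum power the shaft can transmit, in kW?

166 kW

J = π(d_o⁴ − d_i⁴)/32 = π(0.0831⁴ − 0.0623⁴)/32 = 3.203×10^-6 m⁴.
T_max = τ_allow·J/r = 8.54×10^7 × 3.203×10^-6 / 0.0415 = 6583 N·m.
ω = 2π·4.01 = 25.20 rad/s, so P_max = T_max·ω = 1.659×10^5 W.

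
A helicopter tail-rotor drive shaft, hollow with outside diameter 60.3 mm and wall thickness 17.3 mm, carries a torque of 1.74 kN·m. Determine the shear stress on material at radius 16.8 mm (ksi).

3.38 ksi

J = π(d_o⁴ − d_i⁴)/32 = π(0.0603⁴ − 0.0257⁴)/32 = 1.255×10^-6 m⁴.
Shear stress varies linearly with radius: τ = T·r/J = 1740 × 0.0168 / 1.255×10^-6 = 2.329×10^7 Pa.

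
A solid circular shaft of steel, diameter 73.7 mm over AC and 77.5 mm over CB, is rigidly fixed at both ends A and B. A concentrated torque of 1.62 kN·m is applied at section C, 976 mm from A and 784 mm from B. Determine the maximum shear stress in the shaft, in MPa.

10.7 MPa

Compatibility: T_A·a/J_AC = T_B·b/J_CB with T_A + T_B = T₀.
J_AC = 2.90×10^-6 m⁴, J_CB = 3.54×10^-6 m⁴, so T_A = T₀·(J_AC/a)/((J_AC/a)+(J_CB/b)) = 642.3 N·m, T_B = 977.7 N·m.
τ in each portion: τ_AC = 8.17×10^6 Pa, τ_CB = 1.07×10^7 Pa; maximum is in CB.
τ_max = T_CB·r/J = 977.7·0.0387/3.54×10^-6 = 1.070×10^7 Pa.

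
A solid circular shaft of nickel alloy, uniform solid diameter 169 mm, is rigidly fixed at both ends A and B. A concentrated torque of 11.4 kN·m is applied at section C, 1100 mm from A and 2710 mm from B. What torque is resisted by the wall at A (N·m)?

8110 N·m

With uniform GJ and both ends fixed, compatibility θ_AC = θ_CB gives T_A·a = T_B·b, together with T_A + T_B = T₀.
T_A = T₀·b/(a+b) = 11400·2710/3810 = 8109 N·m; T_B = 3291 N·m.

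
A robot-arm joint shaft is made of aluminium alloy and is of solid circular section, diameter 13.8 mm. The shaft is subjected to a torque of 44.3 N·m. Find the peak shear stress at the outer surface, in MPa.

85.8 MPa

J = πd⁴/32 = π(0.0138)⁴/32 = 3.561×10^-9 m⁴.
τ_max = T·r/J = 44.30 × 0.00690 / 3.561×10^-9 = 8.585×10^7 Pa.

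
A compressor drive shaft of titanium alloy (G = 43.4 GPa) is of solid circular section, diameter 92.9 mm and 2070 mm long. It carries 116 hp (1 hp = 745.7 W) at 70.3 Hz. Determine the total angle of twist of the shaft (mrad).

1.28 mrad

ω = 2π·70.3 = 441.7 rad/s, so T = P/ω = 116×745.7 / 441.7 = 195.8 N·m.
J = πd⁴/32 = π(0.0929)⁴/32 = 7.312×10^-6 m⁴.
θ = T·L/(G·J) = 195.8 × 2.07 / (43.4×10⁹ × 7.312×10^-6) = 1.277×10^-3 rad.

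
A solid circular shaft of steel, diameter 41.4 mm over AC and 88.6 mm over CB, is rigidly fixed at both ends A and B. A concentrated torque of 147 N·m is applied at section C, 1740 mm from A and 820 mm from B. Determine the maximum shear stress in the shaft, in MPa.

1.05 MPa

Compatibility: T_A·a/J_AC = T_B·b/J_CB with T_A + T_B = T₀.
J_AC = 2.88×10^-7 m⁴, J_CB = 6.05×10^-6 m⁴, so T_A = T₀·(J_AC/a)/((J_AC/a)+(J_CB/b)) = 3.230 N·m, T_B = 143.8 N·m.
τ in each portion: τ_AC = 2.32×10^5 Pa, τ_CB = 1.05×10^6 Pa; maximum is in CB.
τ_max = T_CB·r/J = 143.8·0.0443/6.05×10^-6 = 1.053×10^6 Pa.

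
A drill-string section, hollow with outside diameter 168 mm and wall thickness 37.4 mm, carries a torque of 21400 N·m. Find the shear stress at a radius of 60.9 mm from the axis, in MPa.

J = π(d_o⁴ − d_i⁴)/32 = π(0.168⁴ − 0.0932⁴)/32 = 7.080×10^-5 m⁴.
Shear stress varies linearly with radius: τ = T·r/J = 21400 × 0.0609 / 7.080×10^-5 = 1.841×10^7 Pa.

18.4 MPa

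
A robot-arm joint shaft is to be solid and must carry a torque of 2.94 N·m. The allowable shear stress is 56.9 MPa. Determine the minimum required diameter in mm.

For a solid shaft τ_max = 16T/(πd³), so d = (16T/(π τ_allow))^(1/3) = (16·2.940/(π·5.69×10^7))^(1/3) = 0.006408 m.

6.41 mm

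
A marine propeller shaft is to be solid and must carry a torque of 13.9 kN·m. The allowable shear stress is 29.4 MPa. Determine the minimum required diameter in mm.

For a solid shaft τ_max = 16T/(πd³), so d = (16T/(π τ_allow))^(1/3) = (16·13900/(π·2.94×10^7))^(1/3) = 0.1340 m.

134 mm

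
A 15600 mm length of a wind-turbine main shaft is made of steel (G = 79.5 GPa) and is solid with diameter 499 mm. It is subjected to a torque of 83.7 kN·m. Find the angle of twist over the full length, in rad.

0.00270 rad

J = πd⁴/32 = π(0.499)⁴/32 = 6.087×10^-3 m⁴.
θ = T·L/(G·J) = 83700 × 15.6 / (79.5×10⁹ × 6.087×10^-3) = 2.698×10^-3 rad.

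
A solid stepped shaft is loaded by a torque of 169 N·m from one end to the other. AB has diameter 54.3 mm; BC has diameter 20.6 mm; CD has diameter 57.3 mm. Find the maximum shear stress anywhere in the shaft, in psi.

14300 psi

Under the same torque, τ_max = 16T/(πd³) is largest where d is smallest — segment BC (d = 20.6 mm).
τ_max = 16·169.0/(π·(0.0206)³) = 9.846×10^7 Pa.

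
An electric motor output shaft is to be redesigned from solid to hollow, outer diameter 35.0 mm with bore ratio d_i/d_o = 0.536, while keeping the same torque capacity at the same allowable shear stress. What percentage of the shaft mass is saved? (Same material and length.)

24.5 %

Equal τ_max and T ⇒ the solid shaft needs d_s³ = d_o³(1−k⁴), so d_s = 35.0·(1−0.536⁴)^(1/3) = 34.01 mm.
Area ratio A_h/A_s = d_o²(1−k²)/d_s² = (1−k²)/(1−k⁴)^(2/3) = 0.7548.
Mass saving = 1 − 0.7548 = 24.5 %.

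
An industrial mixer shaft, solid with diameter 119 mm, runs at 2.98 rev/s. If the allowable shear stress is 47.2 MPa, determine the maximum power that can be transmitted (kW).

J = πd⁴/32 = π(0.119)⁴/32 = 1.969×10^-5 m⁴.
T_max = τ_allow·J/r = 4.72×10^7 × 1.969×10^-5 / 0.0595 = 15620 N·m.
ω = 2π·2.98 = 18.72 rad/s, so P_max = T_max·ω = 2.924×10^5 W.

292 kW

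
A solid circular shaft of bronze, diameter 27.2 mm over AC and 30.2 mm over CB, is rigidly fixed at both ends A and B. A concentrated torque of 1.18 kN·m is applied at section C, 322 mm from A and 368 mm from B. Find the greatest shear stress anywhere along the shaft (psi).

Compatibility: T_A·a/J_AC = T_B·b/J_CB with T_A + T_B = T₀.
J_AC = 5.37×10^-8 m⁴, J_CB = 8.17×10^-8 m⁴, so T_A = T₀·(J_AC/a)/((J_AC/a)+(J_CB/b)) = 506.5 N·m, T_B = 673.5 N·m.
τ in each portion: τ_AC = 1.28×10^8 Pa, τ_CB = 1.25×10^8 Pa; maximum is in AC.
τ_max = T_AC·r/J = 506.5·0.0136/5.37×10^-8 = 1.282×10^8 Pa.

18600 psi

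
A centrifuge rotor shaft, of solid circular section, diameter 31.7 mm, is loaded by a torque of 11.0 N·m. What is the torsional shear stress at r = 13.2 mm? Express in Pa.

J = πd⁴/32 = π(0.0317)⁴/32 = 9.914×10^-8 m⁴.
Shear stress varies linearly with radius: τ = T·r/J = 11.00 × 0.0132 / 9.914×10^-8 = 1.465×10^6 Pa.

1.46e6 Pa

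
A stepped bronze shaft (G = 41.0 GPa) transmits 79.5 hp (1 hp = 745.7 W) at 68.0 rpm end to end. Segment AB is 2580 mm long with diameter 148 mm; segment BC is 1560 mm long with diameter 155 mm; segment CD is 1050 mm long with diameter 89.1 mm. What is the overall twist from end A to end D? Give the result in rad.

ω = 2π·68.0/60 = 7.121 rad/s, so T = P/ω = 79.5×745.7 / 7.121 = 8325 N·m.
J_AB = π(0.148)⁴/32 = 4.71×10^-5 m⁴; J_BC = π(0.155)⁴/32 = 5.67×10^-5 m⁴; J_CD = π(0.0891)⁴/32 = 6.19×10^-6 m⁴.
θ = (T/G)·Σ L_i/J_i = (8325/41.0×10⁹)·(2.58/4.71×10^-5 + 1.56/5.67×10^-5 + 1.05/6.19×10^-6) = 0.05117 rad.

0.0512 rad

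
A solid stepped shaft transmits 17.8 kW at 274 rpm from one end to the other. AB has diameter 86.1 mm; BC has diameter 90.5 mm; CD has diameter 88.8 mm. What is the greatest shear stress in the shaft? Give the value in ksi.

0.718 ksi

ω = 2π·274/60 = 28.69 rad/s, so T = P/ω = 17.8×10³ / 28.69 = 620.4 N·m.
Under the same torque, τ_max = 16T/(πd³) is largest where d is smallest — segment AB (d = 86.1 mm).
τ_max = 16·620.4/(π·(0.0861)³) = 4.950×10^6 Pa.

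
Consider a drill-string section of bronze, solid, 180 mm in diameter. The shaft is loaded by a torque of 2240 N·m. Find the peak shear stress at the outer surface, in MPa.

J = πd⁴/32 = π(0.180)⁴/32 = 1.031×10^-4 m⁴.
τ_max = T·r/J = 2240 × 0.0900 / 1.031×10^-4 = 1.956×10^6 Pa.

1.96 MPa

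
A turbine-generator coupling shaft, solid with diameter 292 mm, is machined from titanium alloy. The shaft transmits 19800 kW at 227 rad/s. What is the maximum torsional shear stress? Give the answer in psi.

2590 psi

ω = 227 rad/s, so T = P/ω = 19800×10³ / 227.0 = 87220 N·m.
J = πd⁴/32 = π(0.292)⁴/32 = 7.137×10^-4 m⁴.
τ_max = T·r/J = 87220 × 0.146 / 7.137×10^-4 = 1.784×10^7 Pa.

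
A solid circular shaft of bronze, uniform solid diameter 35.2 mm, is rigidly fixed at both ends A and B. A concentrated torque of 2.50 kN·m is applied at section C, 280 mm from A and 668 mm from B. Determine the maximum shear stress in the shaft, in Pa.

With uniform GJ and both ends fixed, compatibility θ_AC = θ_CB gives T_A·a = T_B·b, together with T_A + T_B = T₀.
T_A = T₀·b/(a+b) = 2500·668/948.0 = 1762 N·m; T_B = 738.4 N·m.
τ in each portion: τ_AC = 2.06×10^8 Pa, τ_CB = 8.62×10^7 Pa; maximum is in AC.
τ_max = T_AC·r/J = 1762·0.0176/1.51×10^-7 = 2.057×10^8 Pa.

2.06e8 Pa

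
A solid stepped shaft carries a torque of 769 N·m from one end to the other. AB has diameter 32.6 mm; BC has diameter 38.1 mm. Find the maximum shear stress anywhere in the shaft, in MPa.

Under the same torque, τ_max = 16T/(πd³) is largest where d is smallest — segment AB (d = 32.6 mm).
τ_max = 16·769.0/(π·(0.0326)³) = 1.130×10^8 Pa.

113 MPa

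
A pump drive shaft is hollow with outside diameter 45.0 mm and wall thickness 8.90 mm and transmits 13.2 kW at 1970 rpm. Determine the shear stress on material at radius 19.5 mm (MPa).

ω = 2π·1970/60 = 206.3 rad/s, so T = P/ω = 13.2×10³ / 206.3 = 63.99 N·m.
J = π(d_o⁴ − d_i⁴)/32 = π(0.0450⁴ − 0.0272⁴)/32 = 3.488×10^-7 m⁴.
Shear stress varies linearly with radius: τ = T·r/J = 63.99 × 0.0195 / 3.488×10^-7 = 3.577×10^6 Pa.

3.58 MPa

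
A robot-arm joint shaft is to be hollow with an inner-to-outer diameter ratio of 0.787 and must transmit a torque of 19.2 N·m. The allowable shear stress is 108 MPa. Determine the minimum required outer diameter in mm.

For a hollow shaft with d_i/d_o = 0.787: τ_max = 16T/(π d_o³ (1−k⁴)), so d_o = [16T/(π τ_allow (1−k⁴))]^(1/3) = [16·19.20/(π·1.08×10^8·0.6164)]^(1/3) = 0.01137 m.

11.4 mm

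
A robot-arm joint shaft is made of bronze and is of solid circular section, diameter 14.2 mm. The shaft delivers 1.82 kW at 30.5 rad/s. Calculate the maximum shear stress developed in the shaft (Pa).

1.06e8 Pa

ω = 30.5 rad/s, so T = P/ω = 1.82×10³ / 30.50 = 59.67 N·m.
J = πd⁴/32 = π(0.0142)⁴/32 = 3.992×10^-9 m⁴.
τ_max = T·r/J = 59.67 × 0.00710 / 3.992×10^-9 = 1.061×10^8 Pa.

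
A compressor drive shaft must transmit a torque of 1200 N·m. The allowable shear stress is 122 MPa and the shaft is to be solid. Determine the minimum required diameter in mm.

36.9 mm

For a solid shaft τ_max = 16T/(πd³), so d = (16T/(π τ_allow))^(1/3) = (16·1200/(π·1.22×10^8))^(1/3) = 0.03686 m.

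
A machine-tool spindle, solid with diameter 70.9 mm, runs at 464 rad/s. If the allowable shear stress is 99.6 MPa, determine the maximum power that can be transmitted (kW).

3230 kW

J = πd⁴/32 = π(0.0709)⁴/32 = 2.481×10^-6 m⁴.
T_max = τ_allow·J/r = 9.96×10^7 × 2.481×10^-6 / 0.0355 = 6970 N·m.
ω = 464 rad/s, so P_max = T_max·ω = 3.234×10^6 W.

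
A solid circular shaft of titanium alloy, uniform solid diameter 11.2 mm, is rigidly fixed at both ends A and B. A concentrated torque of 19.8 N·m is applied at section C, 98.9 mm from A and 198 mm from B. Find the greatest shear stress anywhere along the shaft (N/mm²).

47.9 N/mm²

With uniform GJ and both ends fixed, compatibility θ_AC = θ_CB gives T_A·a = T_B·b, together with T_A + T_B = T₀.
T_A = T₀·b/(a+b) = 19.80·198/296.9 = 13.20 N·m; T_B = 6.596 N·m.
τ in each portion: τ_AC = 4.79×10^7 Pa, τ_CB = 2.39×10^7 Pa; maximum is in AC.
τ_max = T_AC·r/J = 13.20·0.00560/1.54×10^-9 = 4.787×10^7 Pa.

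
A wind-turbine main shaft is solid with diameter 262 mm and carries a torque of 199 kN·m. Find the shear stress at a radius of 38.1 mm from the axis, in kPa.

J = πd⁴/32 = π(0.262)⁴/32 = 4.626×10^-4 m⁴.
Shear stress varies linearly with radius: τ = T·r/J = 199000 × 0.0381 / 4.626×10^-4 = 1.639×10^7 Pa.

16400 kPa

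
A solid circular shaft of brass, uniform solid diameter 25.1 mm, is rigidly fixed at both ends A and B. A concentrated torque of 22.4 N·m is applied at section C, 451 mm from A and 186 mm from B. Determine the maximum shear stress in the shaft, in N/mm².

With uniform GJ and both ends fixed, compatibility θ_AC = θ_CB gives T_A·a = T_B·b, together with T_A + T_B = T₀.
T_A = T₀·b/(a+b) = 22.40·186/637.0 = 6.541 N·m; T_B = 15.86 N·m.
τ in each portion: τ_AC = 2.11×10^6 Pa, τ_CB = 5.11×10^6 Pa; maximum is in CB.
τ_max = T_CB·r/J = 15.86·0.0126/3.90×10^-8 = 5.108×10^6 Pa.

5.11 N/mm²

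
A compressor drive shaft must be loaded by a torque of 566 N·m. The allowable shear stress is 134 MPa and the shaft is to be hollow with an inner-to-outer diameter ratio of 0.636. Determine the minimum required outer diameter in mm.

29.5 mm

For a hollow shaft with d_i/d_o = 0.636: τ_max = 16T/(π d_o³ (1−k⁴)), so d_o = [16T/(π τ_allow (1−k⁴))]^(1/3) = [16·566.0/(π·1.34×10^8·0.8364)]^(1/3) = 0.02952 m.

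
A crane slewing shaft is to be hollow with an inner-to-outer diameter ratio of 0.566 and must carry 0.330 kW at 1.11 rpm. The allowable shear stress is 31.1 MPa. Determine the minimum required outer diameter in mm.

80.3 mm

ω = 2π·1.11/60 = 0.1162 rad/s, so T = P/ω = 0.330×10³ / 0.1162 = 2839 N·m.
For a hollow shaft with d_i/d_o = 0.566: τ_max = 16T/(π d_o³ (1−k⁴)), so d_o = [16T/(π τ_allow (1−k⁴))]^(1/3) = [16·2839/(π·3.11×10^7·0.8974)]^(1/3) = 0.08032 m.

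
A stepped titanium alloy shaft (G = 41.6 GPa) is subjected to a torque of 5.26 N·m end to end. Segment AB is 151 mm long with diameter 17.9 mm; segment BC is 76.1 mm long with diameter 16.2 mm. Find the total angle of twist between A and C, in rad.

J_AB = π(0.0179)⁴/32 = 1.01×10^-8 m⁴; J_BC = π(0.0162)⁴/32 = 6.76×10^-9 m⁴.
θ = (T/G)·Σ L_i/J_i = (5.260/41.6×10⁹)·(0.151/1.01×10^-8 + 0.0761/6.76×10^-9) = 3.317×10^-3 rad.

0.00332 rad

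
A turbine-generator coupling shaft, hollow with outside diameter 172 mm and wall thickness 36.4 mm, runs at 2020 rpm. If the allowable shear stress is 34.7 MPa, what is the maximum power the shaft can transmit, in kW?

J = π(d_o⁴ − d_i⁴)/32 = π(0.172⁴ − 0.0992⁴)/32 = 7.642×10^-5 m⁴.
T_max = τ_allow·J/r = 3.47×10^7 × 7.642×10^-5 / 0.0860 = 30830 N·m.
ω = 2π·2020/60 = 211.5 rad/s, so P_max = T_max·ω = 6.522×10^6 W.

6520 kW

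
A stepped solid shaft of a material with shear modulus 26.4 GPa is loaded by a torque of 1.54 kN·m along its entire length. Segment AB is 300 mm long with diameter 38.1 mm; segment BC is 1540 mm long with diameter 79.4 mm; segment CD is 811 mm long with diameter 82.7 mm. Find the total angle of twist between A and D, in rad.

0.118 rad

J_AB = π(0.0381)⁴/32 = 2.07×10^-7 m⁴; J_BC = π(0.0794)⁴/32 = 3.90×10^-6 m⁴; J_CD = π(0.0827)⁴/32 = 4.59×10^-6 m⁴.
θ = (T/G)·Σ L_i/J_i = (1540/26.4×10⁹)·(0.300/2.07×10^-7 + 1.54/3.90×10^-6 + 0.811/4.59×10^-6) = 0.1179 rad.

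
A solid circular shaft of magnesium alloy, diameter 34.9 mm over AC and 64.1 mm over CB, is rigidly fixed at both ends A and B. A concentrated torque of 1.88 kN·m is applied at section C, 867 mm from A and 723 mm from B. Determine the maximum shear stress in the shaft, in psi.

Compatibility: T_A·a/J_AC = T_B·b/J_CB with T_A + T_B = T₀.
J_AC = 1.46×10^-7 m⁴, J_CB = 1.66×10^-6 m⁴, so T_A = T₀·(J_AC/a)/((J_AC/a)+(J_CB/b)) = 128.4 N·m, T_B = 1752 N·m.
τ in each portion: τ_AC = 1.54×10^7 Pa, τ_CB = 3.39×10^7 Pa; maximum is in CB.
τ_max = T_CB·r/J = 1752·0.0320/1.66×10^-6 = 3.387×10^7 Pa.

4910 psi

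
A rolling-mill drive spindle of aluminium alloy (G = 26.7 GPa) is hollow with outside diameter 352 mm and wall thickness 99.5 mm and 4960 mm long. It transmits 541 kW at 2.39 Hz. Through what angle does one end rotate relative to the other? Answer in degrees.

0.264°

ω = 2π·2.39 = 15.02 rad/s, so T = P/ω = 541×10³ / 15.02 = 36030 N·m.
J = π(d_o⁴ − d_i⁴)/32 = π(0.352⁴ − 0.153⁴)/32 = 1.453×10^-3 m⁴.
θ = T·L/(G·J) = 36030 × 4.96 / (26.7×10⁹ × 1.453×10^-3) = 4.605×10^-3 rad.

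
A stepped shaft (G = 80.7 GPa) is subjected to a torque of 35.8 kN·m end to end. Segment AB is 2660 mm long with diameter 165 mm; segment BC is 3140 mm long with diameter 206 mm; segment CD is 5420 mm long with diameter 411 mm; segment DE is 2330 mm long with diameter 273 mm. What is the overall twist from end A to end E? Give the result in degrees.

1.54°

J_AB = π(0.165)⁴/32 = 7.28×10^-5 m⁴; J_BC = π(0.206)⁴/32 = 1.77×10^-4 m⁴; J_CD = π(0.411)⁴/32 = 2.80×10^-3 m⁴; J_DE = π(0.273)⁴/32 = 5.45×10^-4 m⁴.
θ = (T/G)·Σ L_i/J_i = (35800/80.7×10⁹)·(2.66/7.28×10^-5 + 3.14/1.77×10^-4 + 5.42/2.80×10^-3 + 2.33/5.45×10^-4) = 0.02685 rad.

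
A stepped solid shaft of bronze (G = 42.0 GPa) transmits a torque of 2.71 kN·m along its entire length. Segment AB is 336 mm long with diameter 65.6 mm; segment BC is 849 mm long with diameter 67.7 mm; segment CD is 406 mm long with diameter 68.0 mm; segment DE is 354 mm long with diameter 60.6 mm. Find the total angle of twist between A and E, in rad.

J_AB = π(0.0656)⁴/32 = 1.82×10^-6 m⁴; J_BC = π(0.0677)⁴/32 = 2.06×10^-6 m⁴; J_CD = π(0.0680)⁴/32 = 2.10×10^-6 m⁴; J_DE = π(0.0606)⁴/32 = 1.32×10^-6 m⁴.
θ = (T/G)·Σ L_i/J_i = (2710/42.0×10⁹)·(0.336/1.82×10^-6 + 0.849/2.06×10^-6 + 0.406/2.10×10^-6 + 0.354/1.32×10^-6) = 0.06822 rad.

0.0682 rad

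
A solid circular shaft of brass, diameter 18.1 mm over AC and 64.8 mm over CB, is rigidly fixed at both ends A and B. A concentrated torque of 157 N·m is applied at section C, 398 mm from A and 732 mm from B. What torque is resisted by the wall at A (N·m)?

1.74 N·m

Compatibility: T_A·a/J_AC = T_B·b/J_CB with T_A + T_B = T₀.
J_AC = 1.05×10^-8 m⁴, J_CB = 1.73×10^-6 m⁴, so T_A = T₀·(J_AC/a)/((J_AC/a)+(J_CB/b)) = 1.738 N·m, T_B = 155.3 N·m.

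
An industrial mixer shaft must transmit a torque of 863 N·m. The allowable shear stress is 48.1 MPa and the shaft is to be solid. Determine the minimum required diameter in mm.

For a solid shaft τ_max = 16T/(πd³), so d = (16T/(π τ_allow))^(1/3) = (16·863.0/(π·4.81×10^7))^(1/3) = 0.04504 m.

45.0 mm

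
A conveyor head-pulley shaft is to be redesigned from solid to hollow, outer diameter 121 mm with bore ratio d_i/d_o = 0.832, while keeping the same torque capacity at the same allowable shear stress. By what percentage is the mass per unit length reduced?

Equal τ_max and T ⇒ the solid shaft needs d_s³ = d_o³(1−k⁴), so d_s = 121·(1−0.832⁴)^(1/3) = 97.35 mm.
Area ratio A_h/A_s = d_o²(1−k²)/d_s² = (1−k²)/(1−k⁴)^(2/3) = 0.4755.
Mass saving = 1 − 0.4755 = 52.5 %.

52.5 %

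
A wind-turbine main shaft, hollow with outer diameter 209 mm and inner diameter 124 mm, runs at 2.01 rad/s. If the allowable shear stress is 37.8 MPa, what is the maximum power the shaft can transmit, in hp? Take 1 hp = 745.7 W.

J = π(d_o⁴ − d_i⁴)/32 = π(0.209⁴ − 0.124⁴)/32 = 1.641×10^-4 m⁴.
T_max = τ_allow·J/r = 3.78×10^7 × 1.641×10^-4 / 0.104 = 59360 N·m.
ω = 2.01 rad/s, so P_max = T_max·ω = 1.193×10^5 W.

160 hp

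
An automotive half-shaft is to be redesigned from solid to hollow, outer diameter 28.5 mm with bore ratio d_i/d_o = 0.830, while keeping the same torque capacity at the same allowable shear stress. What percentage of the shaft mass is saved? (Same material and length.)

52.2 %

Equal τ_max and T ⇒ the solid shaft needs d_s³ = d_o³(1−k⁴), so d_s = 28.5·(1−0.830⁴)^(1/3) = 23.00 mm.
Area ratio A_h/A_s = d_o²(1−k²)/d_s² = (1−k²)/(1−k⁴)^(2/3) = 0.4778.
Mass saving = 1 − 0.4778 = 52.2 %.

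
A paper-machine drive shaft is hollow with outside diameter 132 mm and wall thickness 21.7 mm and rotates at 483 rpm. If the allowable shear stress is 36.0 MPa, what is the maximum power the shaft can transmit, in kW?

655 kW

J = π(d_o⁴ − d_i⁴)/32 = π(0.132⁴ − 0.0886⁴)/32 = 2.376×10^-5 m⁴.
T_max = τ_allow·J/r = 3.60×10^7 × 2.376×10^-5 / 0.0660 = 12960 N·m.
ω = 2π·483/60 = 50.58 rad/s, so P_max = T_max·ω = 6.554×10^5 W.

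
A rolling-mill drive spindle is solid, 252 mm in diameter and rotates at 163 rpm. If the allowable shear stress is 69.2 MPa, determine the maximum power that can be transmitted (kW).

J = πd⁴/32 = π(0.252)⁴/32 = 3.959×10^-4 m⁴.
T_max = τ_allow·J/r = 6.92×10^7 × 3.959×10^-4 / 0.126 = 217400 N·m.
ω = 2π·163/60 = 17.07 rad/s, so P_max = T_max·ω = 3.712×10^6 W.

3710 kW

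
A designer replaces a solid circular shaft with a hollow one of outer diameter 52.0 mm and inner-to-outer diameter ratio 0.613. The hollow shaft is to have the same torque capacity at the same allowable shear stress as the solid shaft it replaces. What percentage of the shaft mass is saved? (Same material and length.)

30.9 %

Equal τ_max and T ⇒ the solid shaft needs d_s³ = d_o³(1−k⁴), so d_s = 52.0·(1−0.613⁴)^(1/3) = 49.43 mm.
Area ratio A_h/A_s = d_o²(1−k²)/d_s² = (1−k²)/(1−k⁴)^(2/3) = 0.6909.
Mass saving = 1 − 0.6909 = 30.9 %.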